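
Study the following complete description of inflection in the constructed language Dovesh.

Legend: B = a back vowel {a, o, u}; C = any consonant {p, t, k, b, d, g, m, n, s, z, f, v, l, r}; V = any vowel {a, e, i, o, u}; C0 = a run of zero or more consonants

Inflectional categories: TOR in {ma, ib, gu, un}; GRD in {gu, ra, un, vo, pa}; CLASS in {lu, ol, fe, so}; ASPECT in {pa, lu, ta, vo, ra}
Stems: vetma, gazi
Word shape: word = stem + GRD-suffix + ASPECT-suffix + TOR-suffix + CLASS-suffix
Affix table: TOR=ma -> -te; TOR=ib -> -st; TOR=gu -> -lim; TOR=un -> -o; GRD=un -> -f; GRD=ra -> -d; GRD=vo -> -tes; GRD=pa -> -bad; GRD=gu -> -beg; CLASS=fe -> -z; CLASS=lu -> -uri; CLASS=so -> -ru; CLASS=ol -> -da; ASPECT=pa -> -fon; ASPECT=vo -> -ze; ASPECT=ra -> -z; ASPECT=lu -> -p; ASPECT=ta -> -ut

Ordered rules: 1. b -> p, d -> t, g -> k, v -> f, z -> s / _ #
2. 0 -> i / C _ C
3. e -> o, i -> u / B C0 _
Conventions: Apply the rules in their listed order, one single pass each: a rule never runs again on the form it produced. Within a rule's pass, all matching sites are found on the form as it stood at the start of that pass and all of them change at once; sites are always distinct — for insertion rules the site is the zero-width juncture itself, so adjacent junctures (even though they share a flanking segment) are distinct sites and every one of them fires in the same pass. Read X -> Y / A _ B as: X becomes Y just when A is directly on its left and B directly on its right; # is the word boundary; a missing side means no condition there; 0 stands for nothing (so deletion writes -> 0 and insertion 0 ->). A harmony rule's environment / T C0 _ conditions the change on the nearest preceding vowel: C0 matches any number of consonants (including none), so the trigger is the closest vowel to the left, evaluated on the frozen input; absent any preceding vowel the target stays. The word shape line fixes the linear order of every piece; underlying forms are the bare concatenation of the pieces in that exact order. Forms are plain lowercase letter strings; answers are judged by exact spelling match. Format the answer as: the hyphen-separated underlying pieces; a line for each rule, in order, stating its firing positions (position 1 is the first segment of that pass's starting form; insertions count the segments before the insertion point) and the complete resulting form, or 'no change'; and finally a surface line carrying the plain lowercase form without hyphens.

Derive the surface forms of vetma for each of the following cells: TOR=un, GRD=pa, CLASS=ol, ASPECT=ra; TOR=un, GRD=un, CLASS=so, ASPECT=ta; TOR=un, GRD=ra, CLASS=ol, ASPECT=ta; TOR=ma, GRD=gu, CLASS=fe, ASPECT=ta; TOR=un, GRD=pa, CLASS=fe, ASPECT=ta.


cell TOR=un, GRD=pa, CLASS=ol, ASPECT=ra:
underlying: vetma-bad-z-o-da
1. b -> p, d -> t, g -> k, v -> f, z -> s / _ #: no change
2. 0 -> i / C _ C: inserts after position(s) 3, 8: vetimabadizoda
3. e -> o, i -> u / B C0 _: fires at position(s) 10: vetimabaduzoda
surface: vetimabaduzoda

cell TOR=un, GRD=un, CLASS=so, ASPECT=ta:
underlying: vetma-f-ut-o-ru
1. b -> p, d -> t, g -> k, v -> f, z -> s / _ #: no change
2. 0 -> i / C _ C: inserts after position(s) 3: vetimafutoru
3. e -> o, i -> u / B C0 _: no change
surface: vetimafutoru

cell TOR=un, GRD=ra, CLASS=ol, ASPECT=ta:
underlying: vetma-d-ut-o-da
1. b -> p, d -> t, g -> k, v -> f, z -> s / _ #: no change
2. 0 -> i / C _ C: inserts after position(s) 3: vetimadutoda
3. e -> o, i -> u / B C0 _: no change
surface: vetimadutoda

cell TOR=ma, GRD=gu, CLASS=fe, ASPECT=ta:
underlying: vetma-beg-ut-te-z
1. b -> p, d -> t, g -> k, v -> f, z -> s / _ #: fires at position(s) 13: vetmabeguttes
2. 0 -> i / C _ C: inserts after position(s) 3, 10: vetimabegutites
3. e -> o, i -> u / B C0 _: fires at position(s) 8, 12: vetimabogututes
surface: vetimabogututes

cell TOR=un, GRD=pa, CLASS=fe, ASPECT=ta:
underlying: vetma-bad-ut-o-z
1. b -> p, d -> t, g -> k, v -> f, z -> s / _ #: fires at position(s) 12: vetmabadutos
2. 0 -> i / C _ C: inserts after position(s) 3: vetimabadutos
3. e -> o, i -> u / B C0 _: no change
surface: vetimabadutos


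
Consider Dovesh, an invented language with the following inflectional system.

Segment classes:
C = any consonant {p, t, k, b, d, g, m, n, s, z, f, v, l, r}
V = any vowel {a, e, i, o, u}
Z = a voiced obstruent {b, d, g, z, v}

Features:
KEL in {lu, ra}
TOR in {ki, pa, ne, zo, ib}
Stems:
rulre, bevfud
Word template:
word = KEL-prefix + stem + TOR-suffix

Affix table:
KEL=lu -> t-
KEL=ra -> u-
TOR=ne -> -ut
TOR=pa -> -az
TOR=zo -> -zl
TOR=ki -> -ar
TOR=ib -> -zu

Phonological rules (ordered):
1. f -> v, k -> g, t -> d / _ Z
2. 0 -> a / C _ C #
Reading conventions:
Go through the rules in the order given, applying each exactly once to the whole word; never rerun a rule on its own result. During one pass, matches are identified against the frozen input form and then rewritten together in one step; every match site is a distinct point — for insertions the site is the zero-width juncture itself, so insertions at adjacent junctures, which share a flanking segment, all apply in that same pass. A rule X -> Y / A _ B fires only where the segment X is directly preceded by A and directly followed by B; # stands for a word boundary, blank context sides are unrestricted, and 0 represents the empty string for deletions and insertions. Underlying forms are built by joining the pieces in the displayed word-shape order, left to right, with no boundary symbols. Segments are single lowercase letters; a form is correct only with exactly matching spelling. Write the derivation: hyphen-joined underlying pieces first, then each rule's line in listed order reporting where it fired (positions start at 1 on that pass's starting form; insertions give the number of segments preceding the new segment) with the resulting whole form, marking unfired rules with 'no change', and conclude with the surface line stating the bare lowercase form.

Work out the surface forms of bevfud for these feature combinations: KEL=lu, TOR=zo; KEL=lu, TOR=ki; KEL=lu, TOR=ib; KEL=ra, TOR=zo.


cell KEL=lu, TOR=zo:
underlying: t-bevfud-zl
1. f -> v, k -> g, t -> d / _ Z: fires at position(s) 1: dbevfudzl
2. 0 -> a / C _ C #: inserts after position(s) 8: dbevfudzal
surface: dbevfudzal

cell KEL=lu, TOR=ki:
underlying: t-bevfud-ar
1. f -> v, k -> g, t -> d / _ Z: fires at position(s) 1: dbevfudar
2. 0 -> a / C _ C #: no change
surface: dbevfudar

cell KEL=lu, TOR=ib:
underlying: t-bevfud-zu
1. f -> v, k -> g, t -> d / _ Z: fires at position(s) 1: dbevfudzu
2. 0 -> a / C _ C #: no change
surface: dbevfudzu

cell KEL=ra, TOR=zo:
underlying: u-bevfud-zl
1. f -> v, k -> g, t -> d / _ Z: no change
2. 0 -> a / C _ C #: inserts after position(s) 8: ubevfudzal
surface: ubevfudzal


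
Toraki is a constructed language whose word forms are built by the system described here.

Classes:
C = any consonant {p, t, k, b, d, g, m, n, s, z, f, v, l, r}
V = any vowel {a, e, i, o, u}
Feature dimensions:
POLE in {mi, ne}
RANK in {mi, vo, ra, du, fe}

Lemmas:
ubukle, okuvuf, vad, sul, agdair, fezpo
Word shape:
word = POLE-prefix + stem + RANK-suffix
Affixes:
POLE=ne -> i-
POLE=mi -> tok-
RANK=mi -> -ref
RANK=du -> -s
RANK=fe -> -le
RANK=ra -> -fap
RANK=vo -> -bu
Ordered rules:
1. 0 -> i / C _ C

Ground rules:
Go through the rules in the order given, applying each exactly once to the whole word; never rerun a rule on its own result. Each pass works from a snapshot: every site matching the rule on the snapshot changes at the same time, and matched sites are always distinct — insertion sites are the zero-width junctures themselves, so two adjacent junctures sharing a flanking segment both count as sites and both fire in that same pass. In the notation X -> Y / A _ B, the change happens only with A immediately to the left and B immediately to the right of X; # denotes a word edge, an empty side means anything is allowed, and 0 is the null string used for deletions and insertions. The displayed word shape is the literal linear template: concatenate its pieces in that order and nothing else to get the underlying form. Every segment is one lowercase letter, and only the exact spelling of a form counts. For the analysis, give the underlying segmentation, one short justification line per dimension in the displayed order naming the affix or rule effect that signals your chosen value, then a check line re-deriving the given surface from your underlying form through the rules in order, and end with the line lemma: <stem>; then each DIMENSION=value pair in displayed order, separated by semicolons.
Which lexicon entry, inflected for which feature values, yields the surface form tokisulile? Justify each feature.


underlying: tok-sul-le
POLE=mi - signalled by the affix tok-
RANK=fe - signalled by the affix -le
check: toksulle -> tokisulile
lemma: sul; POLE=mi; RANK=fe


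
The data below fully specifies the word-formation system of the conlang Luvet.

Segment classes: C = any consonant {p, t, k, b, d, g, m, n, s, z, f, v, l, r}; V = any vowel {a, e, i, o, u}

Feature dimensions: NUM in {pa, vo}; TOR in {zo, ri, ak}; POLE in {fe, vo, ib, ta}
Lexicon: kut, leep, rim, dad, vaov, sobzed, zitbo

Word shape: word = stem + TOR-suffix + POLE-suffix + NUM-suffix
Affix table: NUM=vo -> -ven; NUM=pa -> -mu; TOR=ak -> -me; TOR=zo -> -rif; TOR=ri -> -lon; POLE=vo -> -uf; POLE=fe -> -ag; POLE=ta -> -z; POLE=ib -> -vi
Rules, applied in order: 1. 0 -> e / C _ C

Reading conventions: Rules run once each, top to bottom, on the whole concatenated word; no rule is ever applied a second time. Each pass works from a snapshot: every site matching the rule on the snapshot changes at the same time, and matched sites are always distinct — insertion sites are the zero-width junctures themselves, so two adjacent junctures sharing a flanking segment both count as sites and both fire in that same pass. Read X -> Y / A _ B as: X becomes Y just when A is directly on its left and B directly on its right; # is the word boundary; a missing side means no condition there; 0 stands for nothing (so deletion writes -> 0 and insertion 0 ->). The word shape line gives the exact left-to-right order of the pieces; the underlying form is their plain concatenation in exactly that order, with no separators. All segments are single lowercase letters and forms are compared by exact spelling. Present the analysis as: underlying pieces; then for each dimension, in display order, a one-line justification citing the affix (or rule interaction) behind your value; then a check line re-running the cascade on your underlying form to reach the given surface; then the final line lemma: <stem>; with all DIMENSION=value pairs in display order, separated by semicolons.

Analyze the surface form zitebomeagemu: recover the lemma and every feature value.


underlying: zitbo-me-ag-mu
NUM=pa - signalled by the affix -mu
TOR=ak - signalled by the affix -me
POLE=fe - signalled by the affix -ag
check: zitbomeagmu -> zitebomeagemu
lemma: zitbo; NUM=pa; TOR=ak; POLE=fe


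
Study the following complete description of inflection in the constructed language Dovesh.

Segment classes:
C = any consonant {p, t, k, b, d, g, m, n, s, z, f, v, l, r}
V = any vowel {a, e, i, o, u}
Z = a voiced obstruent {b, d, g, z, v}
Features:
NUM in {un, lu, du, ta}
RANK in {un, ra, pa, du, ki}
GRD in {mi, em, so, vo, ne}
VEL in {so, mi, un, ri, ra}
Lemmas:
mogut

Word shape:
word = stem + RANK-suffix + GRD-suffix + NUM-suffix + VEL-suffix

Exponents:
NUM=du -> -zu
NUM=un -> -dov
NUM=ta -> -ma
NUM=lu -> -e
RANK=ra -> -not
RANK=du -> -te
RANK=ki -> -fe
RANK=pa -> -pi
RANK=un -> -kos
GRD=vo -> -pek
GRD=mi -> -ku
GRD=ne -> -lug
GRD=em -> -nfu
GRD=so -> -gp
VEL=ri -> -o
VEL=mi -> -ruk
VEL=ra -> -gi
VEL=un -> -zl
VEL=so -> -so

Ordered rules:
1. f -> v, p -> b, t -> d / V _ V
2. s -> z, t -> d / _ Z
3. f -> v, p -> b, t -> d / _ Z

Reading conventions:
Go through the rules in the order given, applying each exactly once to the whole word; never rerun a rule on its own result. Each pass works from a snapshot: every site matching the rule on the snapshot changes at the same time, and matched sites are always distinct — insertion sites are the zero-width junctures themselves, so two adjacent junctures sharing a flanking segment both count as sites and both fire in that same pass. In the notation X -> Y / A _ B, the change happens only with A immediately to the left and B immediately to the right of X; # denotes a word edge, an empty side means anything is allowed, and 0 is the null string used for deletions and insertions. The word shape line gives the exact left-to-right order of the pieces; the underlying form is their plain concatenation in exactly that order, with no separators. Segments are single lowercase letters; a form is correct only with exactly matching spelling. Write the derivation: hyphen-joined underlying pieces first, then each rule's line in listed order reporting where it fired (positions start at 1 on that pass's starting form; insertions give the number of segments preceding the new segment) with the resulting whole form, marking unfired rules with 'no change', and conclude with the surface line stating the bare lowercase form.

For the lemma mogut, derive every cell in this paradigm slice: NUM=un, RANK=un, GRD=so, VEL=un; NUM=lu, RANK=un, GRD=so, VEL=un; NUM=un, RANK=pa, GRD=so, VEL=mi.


cell NUM=un, RANK=un, GRD=so, VEL=un:
underlying: mogut-kos-gp-dov-zl
1. f -> v, p -> b, t -> d / V _ V: no change
2. s -> z, t -> d / _ Z: fires at position(s) 8: mogutkozgpdovzl
3. f -> v, p -> b, t -> d / _ Z: fires at position(s) 10: mogutkozgbdovzl
surface: mogutkozgbdovzl

cell NUM=lu, RANK=un, GRD=so, VEL=un:
underlying: mogut-kos-gp-e-zl
1. f -> v, p -> b, t -> d / V _ V: no change
2. s -> z, t -> d / _ Z: fires at position(s) 8: mogutkozgpezl
3. f -> v, p -> b, t -> d / _ Z: no change
surface: mogutkozgpezl

cell NUM=un, RANK=pa, GRD=so, VEL=mi:
underlying: mogut-pi-gp-dov-ruk
1. f -> v, p -> b, t -> d / V _ V: no change
2. s -> z, t -> d / _ Z: no change
3. f -> v, p -> b, t -> d / _ Z: fires at position(s) 9: mogutpigbdovruk
surface: mogutpigbdovruk


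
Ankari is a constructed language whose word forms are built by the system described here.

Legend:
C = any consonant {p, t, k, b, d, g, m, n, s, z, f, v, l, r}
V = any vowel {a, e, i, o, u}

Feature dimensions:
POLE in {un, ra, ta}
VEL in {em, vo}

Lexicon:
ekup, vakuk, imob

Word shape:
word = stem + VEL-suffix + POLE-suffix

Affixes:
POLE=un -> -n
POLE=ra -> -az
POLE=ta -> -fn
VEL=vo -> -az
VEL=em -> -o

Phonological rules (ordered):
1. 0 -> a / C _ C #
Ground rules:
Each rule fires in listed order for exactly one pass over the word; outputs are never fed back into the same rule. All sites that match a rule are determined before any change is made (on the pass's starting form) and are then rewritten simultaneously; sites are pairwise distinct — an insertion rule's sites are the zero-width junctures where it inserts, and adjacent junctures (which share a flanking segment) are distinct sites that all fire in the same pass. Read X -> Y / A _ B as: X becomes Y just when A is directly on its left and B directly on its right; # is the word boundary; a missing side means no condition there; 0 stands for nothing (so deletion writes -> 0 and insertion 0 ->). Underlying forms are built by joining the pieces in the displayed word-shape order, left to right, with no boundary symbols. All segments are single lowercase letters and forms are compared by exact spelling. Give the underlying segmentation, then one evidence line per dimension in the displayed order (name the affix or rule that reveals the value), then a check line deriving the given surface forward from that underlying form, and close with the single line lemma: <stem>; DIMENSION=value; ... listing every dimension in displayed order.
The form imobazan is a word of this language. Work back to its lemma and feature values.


underlying: imob-az-n
POLE=un - signalled by the affix -n
VEL=vo - signalled by the affix -az
check: imobazn -> imobazan
lemma: imob; POLE=un; VEL=vo


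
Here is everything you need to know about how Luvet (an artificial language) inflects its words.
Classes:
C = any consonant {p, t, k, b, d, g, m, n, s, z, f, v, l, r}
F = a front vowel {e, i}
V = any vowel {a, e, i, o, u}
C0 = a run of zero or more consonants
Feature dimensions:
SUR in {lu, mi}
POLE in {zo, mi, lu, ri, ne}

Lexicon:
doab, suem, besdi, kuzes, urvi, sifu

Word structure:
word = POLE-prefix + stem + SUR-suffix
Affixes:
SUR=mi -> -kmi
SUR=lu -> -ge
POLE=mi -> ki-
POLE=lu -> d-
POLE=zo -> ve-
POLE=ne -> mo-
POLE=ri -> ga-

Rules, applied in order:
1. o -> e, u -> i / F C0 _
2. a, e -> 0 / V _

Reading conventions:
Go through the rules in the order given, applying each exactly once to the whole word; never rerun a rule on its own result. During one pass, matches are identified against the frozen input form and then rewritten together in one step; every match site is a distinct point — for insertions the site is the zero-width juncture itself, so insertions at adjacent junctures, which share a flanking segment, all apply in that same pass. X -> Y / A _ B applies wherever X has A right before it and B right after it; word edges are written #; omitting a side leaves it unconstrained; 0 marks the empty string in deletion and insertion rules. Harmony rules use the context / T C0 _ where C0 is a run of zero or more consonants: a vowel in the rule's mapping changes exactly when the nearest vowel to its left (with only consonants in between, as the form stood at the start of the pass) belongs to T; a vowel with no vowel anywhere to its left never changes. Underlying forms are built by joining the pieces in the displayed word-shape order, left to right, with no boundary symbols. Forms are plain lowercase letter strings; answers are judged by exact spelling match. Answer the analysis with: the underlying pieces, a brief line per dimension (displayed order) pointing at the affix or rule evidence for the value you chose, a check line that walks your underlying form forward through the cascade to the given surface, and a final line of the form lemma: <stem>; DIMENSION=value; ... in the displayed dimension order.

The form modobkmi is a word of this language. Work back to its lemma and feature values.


underlying: mo-doab-kmi
SUR=mi - signalled by the affix -kmi
POLE=ne - signalled by the affix mo-
check: modoabkmi -> modoabkmi -> modobkmi
lemma: doab; SUR=mi; POLE=ne


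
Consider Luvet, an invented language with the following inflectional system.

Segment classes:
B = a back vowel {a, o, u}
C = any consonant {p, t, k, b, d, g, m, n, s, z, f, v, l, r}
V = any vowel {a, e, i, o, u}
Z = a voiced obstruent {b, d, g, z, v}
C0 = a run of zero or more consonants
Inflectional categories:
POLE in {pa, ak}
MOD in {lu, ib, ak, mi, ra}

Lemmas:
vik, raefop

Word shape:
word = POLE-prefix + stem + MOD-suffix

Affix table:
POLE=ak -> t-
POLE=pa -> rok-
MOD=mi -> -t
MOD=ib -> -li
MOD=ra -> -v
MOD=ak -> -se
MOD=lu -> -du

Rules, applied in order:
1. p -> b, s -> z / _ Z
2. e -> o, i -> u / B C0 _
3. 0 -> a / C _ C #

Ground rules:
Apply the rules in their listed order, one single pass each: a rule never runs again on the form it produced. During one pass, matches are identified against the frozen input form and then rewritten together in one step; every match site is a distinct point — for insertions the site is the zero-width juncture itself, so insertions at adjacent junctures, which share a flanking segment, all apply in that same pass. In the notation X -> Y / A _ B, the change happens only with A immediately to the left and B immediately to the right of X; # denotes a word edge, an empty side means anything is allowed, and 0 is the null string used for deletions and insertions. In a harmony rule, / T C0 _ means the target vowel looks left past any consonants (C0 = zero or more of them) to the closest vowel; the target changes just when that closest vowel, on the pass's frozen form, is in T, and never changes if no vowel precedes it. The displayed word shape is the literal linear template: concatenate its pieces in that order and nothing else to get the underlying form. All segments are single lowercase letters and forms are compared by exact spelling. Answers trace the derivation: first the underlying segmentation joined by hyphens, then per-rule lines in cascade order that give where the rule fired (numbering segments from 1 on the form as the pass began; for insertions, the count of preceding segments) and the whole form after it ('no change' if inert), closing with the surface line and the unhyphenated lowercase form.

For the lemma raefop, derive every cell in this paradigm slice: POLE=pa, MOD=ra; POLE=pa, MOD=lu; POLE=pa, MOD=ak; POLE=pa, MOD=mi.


cell POLE=pa, MOD=ra:
underlying: rok-raefop-v
1. p -> b, s -> z / _ Z: fires at position(s) 9: rokraefobv
2. e -> o, i -> u / B C0 _: fires at position(s) 6: rokraofobv
3. 0 -> a / C _ C #: inserts after position(s) 9: rokraofobav
surface: rokraofobav

cell POLE=pa, MOD=lu:
underlying: rok-raefop-du
1. p -> b, s -> z / _ Z: fires at position(s) 9: rokraefobdu
2. e -> o, i -> u / B C0 _: fires at position(s) 6: rokraofobdu
3. 0 -> a / C _ C #: no change
surface: rokraofobdu

cell POLE=pa, MOD=ak:
underlying: rok-raefop-se
1. p -> b, s -> z / _ Z: no change
2. e -> o, i -> u / B C0 _: fires at position(s) 6, 11: rokraofopso
3. 0 -> a / C _ C #: no change
surface: rokraofopso

cell POLE=pa, MOD=mi:
underlying: rok-raefop-t
1. p -> b, s -> z / _ Z: no change
2. e -> o, i -> u / B C0 _: fires at position(s) 6: rokraofopt
3. 0 -> a / C _ C #: inserts after position(s) 9: rokraofopat
surface: rokraofopat


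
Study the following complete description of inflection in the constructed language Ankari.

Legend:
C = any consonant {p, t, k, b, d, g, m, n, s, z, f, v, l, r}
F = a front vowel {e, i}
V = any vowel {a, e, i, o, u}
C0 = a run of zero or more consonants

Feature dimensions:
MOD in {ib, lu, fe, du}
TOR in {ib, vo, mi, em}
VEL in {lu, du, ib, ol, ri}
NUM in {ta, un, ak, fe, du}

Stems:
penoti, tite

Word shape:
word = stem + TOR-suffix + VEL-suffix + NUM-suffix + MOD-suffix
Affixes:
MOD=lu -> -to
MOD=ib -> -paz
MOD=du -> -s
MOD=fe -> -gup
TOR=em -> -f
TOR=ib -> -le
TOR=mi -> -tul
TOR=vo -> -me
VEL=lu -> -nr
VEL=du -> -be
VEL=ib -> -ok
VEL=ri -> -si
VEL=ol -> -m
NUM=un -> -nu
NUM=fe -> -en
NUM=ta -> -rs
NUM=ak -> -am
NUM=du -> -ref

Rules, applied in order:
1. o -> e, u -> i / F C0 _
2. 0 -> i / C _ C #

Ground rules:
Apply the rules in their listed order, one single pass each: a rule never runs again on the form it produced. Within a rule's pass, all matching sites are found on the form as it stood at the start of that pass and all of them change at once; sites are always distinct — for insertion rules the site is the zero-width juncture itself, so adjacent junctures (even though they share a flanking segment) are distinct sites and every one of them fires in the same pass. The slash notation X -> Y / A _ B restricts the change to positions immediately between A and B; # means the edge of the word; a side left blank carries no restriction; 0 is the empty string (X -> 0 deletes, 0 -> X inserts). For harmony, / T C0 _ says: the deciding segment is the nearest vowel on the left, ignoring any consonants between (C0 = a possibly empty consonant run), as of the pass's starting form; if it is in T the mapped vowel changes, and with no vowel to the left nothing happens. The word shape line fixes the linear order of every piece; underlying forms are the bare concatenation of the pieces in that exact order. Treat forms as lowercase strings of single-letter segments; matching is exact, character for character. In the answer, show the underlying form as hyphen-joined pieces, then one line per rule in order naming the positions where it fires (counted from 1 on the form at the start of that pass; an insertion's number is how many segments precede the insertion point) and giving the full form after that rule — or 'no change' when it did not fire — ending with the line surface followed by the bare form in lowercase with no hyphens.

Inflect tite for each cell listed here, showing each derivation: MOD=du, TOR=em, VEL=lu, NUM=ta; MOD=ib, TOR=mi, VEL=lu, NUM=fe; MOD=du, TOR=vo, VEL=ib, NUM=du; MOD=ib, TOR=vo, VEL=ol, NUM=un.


cell MOD=du, TOR=em, VEL=lu, NUM=ta:
underlying: tite-f-nr-rs-s
1. o -> e, u -> i / F C0 _: no change
2. 0 -> i / C _ C #: inserts after position(s) 9: titefnrrsis
surface: titefnrrsis

cell MOD=ib, TOR=mi, VEL=lu, NUM=fe:
underlying: tite-tul-nr-en-paz
1. o -> e, u -> i / F C0 _: fires at position(s) 6: titetilnrenpaz
2. 0 -> i / C _ C #: no change
surface: titetilnrenpaz

cell MOD=du, TOR=vo, VEL=ib, NUM=du:
underlying: tite-me-ok-ref-s
1. o -> e, u -> i / F C0 _: fires at position(s) 7: titemeekrefs
2. 0 -> i / C _ C #: inserts after position(s) 11: titemeekrefis
surface: titemeekrefis

cell MOD=ib, TOR=vo, VEL=ol, NUM=un:
underlying: tite-me-m-nu-paz
1. o -> e, u -> i / F C0 _: fires at position(s) 9: titememnipaz
2. 0 -> i / C _ C #: no change
surface: titememnipaz


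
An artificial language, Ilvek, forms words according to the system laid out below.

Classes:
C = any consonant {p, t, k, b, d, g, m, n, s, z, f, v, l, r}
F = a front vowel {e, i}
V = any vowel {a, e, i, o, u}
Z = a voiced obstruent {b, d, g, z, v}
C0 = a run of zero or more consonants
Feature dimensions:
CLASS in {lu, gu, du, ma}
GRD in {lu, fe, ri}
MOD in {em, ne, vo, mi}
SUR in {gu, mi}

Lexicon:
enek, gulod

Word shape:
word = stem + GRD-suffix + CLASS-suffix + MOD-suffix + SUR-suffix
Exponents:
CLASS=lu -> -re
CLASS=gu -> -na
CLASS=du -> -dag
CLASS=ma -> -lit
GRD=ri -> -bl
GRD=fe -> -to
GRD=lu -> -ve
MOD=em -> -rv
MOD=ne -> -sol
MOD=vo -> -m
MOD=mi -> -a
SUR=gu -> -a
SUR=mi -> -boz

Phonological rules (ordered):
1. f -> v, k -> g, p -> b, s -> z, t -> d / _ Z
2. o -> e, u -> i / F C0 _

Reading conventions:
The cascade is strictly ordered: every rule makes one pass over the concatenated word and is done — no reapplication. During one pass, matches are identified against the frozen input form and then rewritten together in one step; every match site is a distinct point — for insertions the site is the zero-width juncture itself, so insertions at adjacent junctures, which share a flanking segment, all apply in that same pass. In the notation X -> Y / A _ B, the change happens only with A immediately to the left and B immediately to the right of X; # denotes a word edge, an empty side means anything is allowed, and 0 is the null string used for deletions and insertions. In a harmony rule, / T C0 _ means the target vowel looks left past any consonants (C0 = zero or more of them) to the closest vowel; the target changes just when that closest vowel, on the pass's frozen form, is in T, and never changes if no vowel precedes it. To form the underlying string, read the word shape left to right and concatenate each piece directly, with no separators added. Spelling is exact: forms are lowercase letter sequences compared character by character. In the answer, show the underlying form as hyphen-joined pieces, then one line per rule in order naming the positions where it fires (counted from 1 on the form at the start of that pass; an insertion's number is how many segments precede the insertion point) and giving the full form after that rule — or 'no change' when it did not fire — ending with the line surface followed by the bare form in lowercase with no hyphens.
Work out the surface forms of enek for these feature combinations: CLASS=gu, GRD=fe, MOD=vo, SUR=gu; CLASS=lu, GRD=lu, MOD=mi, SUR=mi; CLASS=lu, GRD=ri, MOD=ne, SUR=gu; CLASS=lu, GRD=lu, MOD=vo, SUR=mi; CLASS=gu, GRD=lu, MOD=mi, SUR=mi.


cell CLASS=gu, GRD=fe, MOD=vo, SUR=gu:
underlying: enek-to-na-m-a
1. f -> v, k -> g, p -> b, s -> z, t -> d / _ Z: no change
2. o -> e, u -> i / F C0 _: fires at position(s) 6: enektenama
surface: enektenama

cell CLASS=lu, GRD=lu, MOD=mi, SUR=mi:
underlying: enek-ve-re-a-boz
1. f -> v, k -> g, p -> b, s -> z, t -> d / _ Z: fires at position(s) 4: enegvereaboz
2. o -> e, u -> i / F C0 _: no change
surface: enegvereaboz

cell CLASS=lu, GRD=ri, MOD=ne, SUR=gu:
underlying: enek-bl-re-sol-a
1. f -> v, k -> g, p -> b, s -> z, t -> d / _ Z: fires at position(s) 4: enegblresola
2. o -> e, u -> i / F C0 _: fires at position(s) 10: enegblresela
surface: enegblresela

cell CLASS=lu, GRD=lu, MOD=vo, SUR=mi:
underlying: enek-ve-re-m-boz
1. f -> v, k -> g, p -> b, s -> z, t -> d / _ Z: fires at position(s) 4: enegveremboz
2. o -> e, u -> i / F C0 _: fires at position(s) 11: enegverembez
surface: enegverembez

cell CLASS=gu, GRD=lu, MOD=mi, SUR=mi:
underlying: enek-ve-na-a-boz
1. f -> v, k -> g, p -> b, s -> z, t -> d / _ Z: fires at position(s) 4: enegvenaaboz
2. o -> e, u -> i / F C0 _: no change
surface: enegvenaaboz


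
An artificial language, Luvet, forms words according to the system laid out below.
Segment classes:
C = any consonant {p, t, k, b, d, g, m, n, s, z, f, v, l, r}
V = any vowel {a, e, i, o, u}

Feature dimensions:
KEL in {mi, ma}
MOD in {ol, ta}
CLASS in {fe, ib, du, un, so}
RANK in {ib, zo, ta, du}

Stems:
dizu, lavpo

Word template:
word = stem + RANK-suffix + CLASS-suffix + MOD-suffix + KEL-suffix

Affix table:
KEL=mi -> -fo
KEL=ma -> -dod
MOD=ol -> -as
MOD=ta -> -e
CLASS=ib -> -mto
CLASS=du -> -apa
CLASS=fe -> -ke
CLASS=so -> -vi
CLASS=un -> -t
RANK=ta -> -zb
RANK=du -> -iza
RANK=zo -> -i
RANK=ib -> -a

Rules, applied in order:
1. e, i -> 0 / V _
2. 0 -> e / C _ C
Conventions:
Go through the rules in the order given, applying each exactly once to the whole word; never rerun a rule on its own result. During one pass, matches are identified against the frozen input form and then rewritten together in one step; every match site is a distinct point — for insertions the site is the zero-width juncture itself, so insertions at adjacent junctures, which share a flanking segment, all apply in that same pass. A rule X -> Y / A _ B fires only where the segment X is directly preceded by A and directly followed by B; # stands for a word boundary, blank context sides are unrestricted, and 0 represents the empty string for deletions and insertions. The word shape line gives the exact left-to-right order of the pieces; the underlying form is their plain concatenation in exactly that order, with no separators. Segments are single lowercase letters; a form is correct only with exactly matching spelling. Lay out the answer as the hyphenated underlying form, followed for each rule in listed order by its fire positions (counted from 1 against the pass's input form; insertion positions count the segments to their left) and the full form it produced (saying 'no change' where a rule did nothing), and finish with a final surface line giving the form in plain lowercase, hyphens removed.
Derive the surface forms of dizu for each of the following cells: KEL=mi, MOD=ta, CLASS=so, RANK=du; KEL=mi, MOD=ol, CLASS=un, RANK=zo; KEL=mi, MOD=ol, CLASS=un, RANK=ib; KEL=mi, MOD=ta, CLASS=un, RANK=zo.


cell KEL=mi, MOD=ta, CLASS=so, RANK=du:
underlying: dizu-iza-vi-e-fo
1. e, i -> 0 / V _: fires at position(s) 5, 10: dizuzavifo
2. 0 -> e / C _ C: no change
surface: dizuzavifo

cell KEL=mi, MOD=ol, CLASS=un, RANK=zo:
underlying: dizu-i-t-as-fo
1. e, i -> 0 / V _: fires at position(s) 5: dizutasfo
2. 0 -> e / C _ C: inserts after position(s) 7: dizutasefo
surface: dizutasefo

cell KEL=mi, MOD=ol, CLASS=un, RANK=ib:
underlying: dizu-a-t-as-fo
1. e, i -> 0 / V _: no change
2. 0 -> e / C _ C: inserts after position(s) 8: dizuatasefo
surface: dizuatasefo

cell KEL=mi, MOD=ta, CLASS=un, RANK=zo:
underlying: dizu-i-t-e-fo
1. e, i -> 0 / V _: fires at position(s) 5: dizutefo
2. 0 -> e / C _ C: no change
surface: dizutefo


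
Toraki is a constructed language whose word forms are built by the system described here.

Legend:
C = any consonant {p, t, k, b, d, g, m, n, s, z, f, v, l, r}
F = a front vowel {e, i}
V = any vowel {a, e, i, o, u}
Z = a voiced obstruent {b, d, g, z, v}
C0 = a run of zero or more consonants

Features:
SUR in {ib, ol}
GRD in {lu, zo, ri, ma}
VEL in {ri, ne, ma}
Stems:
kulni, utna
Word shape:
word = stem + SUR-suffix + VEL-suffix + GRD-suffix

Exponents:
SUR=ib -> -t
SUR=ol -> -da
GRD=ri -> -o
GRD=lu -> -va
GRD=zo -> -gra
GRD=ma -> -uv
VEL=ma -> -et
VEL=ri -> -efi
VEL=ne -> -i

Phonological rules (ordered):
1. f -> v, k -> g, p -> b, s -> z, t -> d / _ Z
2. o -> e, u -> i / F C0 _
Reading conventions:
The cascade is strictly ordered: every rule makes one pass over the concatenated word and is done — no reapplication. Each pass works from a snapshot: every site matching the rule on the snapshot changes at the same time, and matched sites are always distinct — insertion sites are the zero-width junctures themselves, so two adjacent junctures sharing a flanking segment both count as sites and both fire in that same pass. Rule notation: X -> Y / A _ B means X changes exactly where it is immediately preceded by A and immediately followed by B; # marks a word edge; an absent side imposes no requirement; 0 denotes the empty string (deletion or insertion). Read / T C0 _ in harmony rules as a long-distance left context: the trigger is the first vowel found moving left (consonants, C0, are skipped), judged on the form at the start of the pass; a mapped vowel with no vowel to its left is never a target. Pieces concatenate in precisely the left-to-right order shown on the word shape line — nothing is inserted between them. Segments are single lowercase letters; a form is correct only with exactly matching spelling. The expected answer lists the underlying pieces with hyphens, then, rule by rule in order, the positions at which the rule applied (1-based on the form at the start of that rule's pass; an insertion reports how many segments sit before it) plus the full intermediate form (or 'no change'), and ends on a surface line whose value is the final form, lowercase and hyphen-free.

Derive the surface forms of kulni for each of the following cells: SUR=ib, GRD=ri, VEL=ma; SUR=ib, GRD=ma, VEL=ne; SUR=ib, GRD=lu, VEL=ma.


cell SUR=ib, GRD=ri, VEL=ma:
underlying: kulni-t-et-o
1. f -> v, k -> g, p -> b, s -> z, t -> d / _ Z: no change
2. o -> e, u -> i / F C0 _: fires at position(s) 9: kulnitete
surface: kulnitete

cell SUR=ib, GRD=ma, VEL=ne:
underlying: kulni-t-i-uv
1. f -> v, k -> g, p -> b, s -> z, t -> d / _ Z: no change
2. o -> e, u -> i / F C0 _: fires at position(s) 8: kulnitiiv
surface: kulnitiiv

cell SUR=ib, GRD=lu, VEL=ma:
underlying: kulni-t-et-va
1. f -> v, k -> g, p -> b, s -> z, t -> d / _ Z: fires at position(s) 8: kulnitedva
2. o -> e, u -> i / F C0 _: no change
surface: kulnitedva


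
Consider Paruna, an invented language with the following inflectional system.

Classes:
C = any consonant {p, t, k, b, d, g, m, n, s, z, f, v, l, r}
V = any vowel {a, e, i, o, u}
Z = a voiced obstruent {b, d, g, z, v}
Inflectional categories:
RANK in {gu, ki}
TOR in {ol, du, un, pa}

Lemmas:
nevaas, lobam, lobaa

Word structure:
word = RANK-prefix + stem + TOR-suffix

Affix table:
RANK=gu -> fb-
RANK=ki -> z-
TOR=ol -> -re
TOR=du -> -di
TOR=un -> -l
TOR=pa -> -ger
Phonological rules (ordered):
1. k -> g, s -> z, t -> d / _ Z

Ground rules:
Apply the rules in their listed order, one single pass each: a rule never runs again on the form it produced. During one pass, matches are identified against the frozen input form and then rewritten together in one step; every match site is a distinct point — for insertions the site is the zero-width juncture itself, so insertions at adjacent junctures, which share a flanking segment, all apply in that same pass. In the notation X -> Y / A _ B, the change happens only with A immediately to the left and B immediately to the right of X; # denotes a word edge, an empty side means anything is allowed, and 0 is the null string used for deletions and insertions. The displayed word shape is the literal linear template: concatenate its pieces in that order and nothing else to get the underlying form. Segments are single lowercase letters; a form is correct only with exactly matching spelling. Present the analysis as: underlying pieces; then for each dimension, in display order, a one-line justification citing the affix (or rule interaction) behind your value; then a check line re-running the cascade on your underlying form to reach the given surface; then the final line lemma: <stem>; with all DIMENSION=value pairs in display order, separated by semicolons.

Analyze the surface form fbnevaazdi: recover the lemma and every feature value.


underlying: fb-nevaas-di
RANK=gu - signalled by the affix fb-
TOR=du - signalled by the affix -di
check: fbnevaasdi -> fbnevaazdi
lemma: nevaas; RANK=gu; TOR=du


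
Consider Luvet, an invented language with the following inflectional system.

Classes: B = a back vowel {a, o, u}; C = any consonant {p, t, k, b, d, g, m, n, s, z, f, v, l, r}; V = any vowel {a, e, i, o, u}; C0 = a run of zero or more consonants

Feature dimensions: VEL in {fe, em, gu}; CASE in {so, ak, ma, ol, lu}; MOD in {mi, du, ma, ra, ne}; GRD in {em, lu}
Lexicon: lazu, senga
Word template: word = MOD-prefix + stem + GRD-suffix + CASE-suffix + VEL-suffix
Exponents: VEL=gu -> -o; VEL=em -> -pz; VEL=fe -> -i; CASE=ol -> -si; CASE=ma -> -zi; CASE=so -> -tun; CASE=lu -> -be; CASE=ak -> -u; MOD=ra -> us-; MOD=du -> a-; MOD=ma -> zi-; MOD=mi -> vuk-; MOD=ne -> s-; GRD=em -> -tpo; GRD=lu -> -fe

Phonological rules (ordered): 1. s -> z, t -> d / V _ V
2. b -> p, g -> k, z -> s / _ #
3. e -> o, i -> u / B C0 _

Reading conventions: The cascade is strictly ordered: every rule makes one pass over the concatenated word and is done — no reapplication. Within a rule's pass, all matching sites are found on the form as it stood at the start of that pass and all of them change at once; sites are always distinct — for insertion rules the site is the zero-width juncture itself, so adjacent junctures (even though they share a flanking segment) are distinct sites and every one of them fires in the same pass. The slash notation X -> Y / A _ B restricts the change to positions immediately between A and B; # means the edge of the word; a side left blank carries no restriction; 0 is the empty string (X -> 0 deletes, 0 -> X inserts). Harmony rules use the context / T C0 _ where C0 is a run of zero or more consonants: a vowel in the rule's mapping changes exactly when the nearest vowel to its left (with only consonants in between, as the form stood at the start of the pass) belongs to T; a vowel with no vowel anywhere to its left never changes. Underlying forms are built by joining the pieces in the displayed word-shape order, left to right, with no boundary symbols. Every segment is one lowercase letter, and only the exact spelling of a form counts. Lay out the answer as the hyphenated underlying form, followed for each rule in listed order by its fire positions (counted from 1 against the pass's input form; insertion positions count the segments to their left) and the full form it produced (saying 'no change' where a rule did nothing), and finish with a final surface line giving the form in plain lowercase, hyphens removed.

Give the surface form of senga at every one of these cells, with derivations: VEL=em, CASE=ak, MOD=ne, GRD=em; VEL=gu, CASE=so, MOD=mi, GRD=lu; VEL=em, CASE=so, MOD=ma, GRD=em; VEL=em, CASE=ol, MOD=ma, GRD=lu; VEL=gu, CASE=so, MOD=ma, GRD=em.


cell VEL=em, CASE=ak, MOD=ne, GRD=em:
underlying: s-senga-tpo-u-pz
1. s -> z, t -> d / V _ V: no change
2. b -> p, g -> k, z -> s / _ #: fires at position(s) 12: ssengatpoups
3. e -> o, i -> u / B C0 _: no change
surface: ssengatpoups

cell VEL=gu, CASE=so, MOD=mi, GRD=lu:
underlying: vuk-senga-fe-tun-o
1. s -> z, t -> d / V _ V: fires at position(s) 11: vuksengafeduno
2. b -> p, g -> k, z -> s / _ #: no change
3. e -> o, i -> u / B C0 _: fires at position(s) 5, 10: vuksongafoduno
surface: vuksongafoduno

cell VEL=em, CASE=so, MOD=ma, GRD=em:
underlying: zi-senga-tpo-tun-pz
1. s -> z, t -> d / V _ V: fires at position(s) 3, 11: zizengatpodunpz
2. b -> p, g -> k, z -> s / _ #: fires at position(s) 15: zizengatpodunps
3. e -> o, i -> u / B C0 _: no change
surface: zizengatpodunps

cell VEL=em, CASE=ol, MOD=ma, GRD=lu:
underlying: zi-senga-fe-si-pz
1. s -> z, t -> d / V _ V: fires at position(s) 3, 10: zizengafezipz
2. b -> p, g -> k, z -> s / _ #: fires at position(s) 13: zizengafezips
3. e -> o, i -> u / B C0 _: fires at position(s) 9: zizengafozips
surface: zizengafozips

cell VEL=gu, CASE=so, MOD=ma, GRD=em:
underlying: zi-senga-tpo-tun-o
1. s -> z, t -> d / V _ V: fires at position(s) 3, 11: zizengatpoduno
2. b -> p, g -> k, z -> s / _ #: no change
3. e -> o, i -> u / B C0 _: no change
surface: zizengatpoduno
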